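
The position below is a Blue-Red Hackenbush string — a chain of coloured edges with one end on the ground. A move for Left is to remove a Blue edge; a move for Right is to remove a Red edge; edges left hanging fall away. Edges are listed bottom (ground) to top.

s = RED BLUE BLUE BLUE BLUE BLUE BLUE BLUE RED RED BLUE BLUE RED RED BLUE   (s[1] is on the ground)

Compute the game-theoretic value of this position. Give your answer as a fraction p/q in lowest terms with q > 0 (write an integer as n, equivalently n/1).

Prefix values for RED BLUE BLUE BLUE BLUE BLUE BLUE BLUE RED RED BLUE BLUE RED RED BLUE via {L|R} + simplicity:
1 of 15 · R · max L −∞ · min R 0 => -1
2 of 15 · RB · max L -1 · min R 0 => -1/2
3 of 15 · RBB · max L -1/2 · min R 0 => -1/4
4 of 15 · RBBB · max L -1/4 · min R 0 => -1/8
5 of 15 · RBBBB · max L -1/8 · min R 0 => -1/16
6 of 15 · RBBBBB · max L -1/16 · min R 0 => -1/32
7 of 15 · RBBBBBB · max L -1/32 · min R 0 => -1/64
8 of 15 · RBBBBBBB · max L -1/64 · min R 0 => -1/128
9 of 15 · RBBBBBBBR · max L -1/64 · min R -1/128 => -3/256
10 of 15 · RBBBBBBBRR · max L -1/64 · min R -3/256 => -7/512
11 of 15 · RBBBBBBBRRB · max L -7/512 · min R -3/256 => -13/1024
12 of 15 · RBBBBBBBRRBB · max L -13/1024 · min R -3/256 => -25/2048
13 of 15 · RBBBBBBBRRBBR · max L -13/1024 · min R -25/2048 => -51/4096
14 of 15 · RBBBBBBBRRBBRR · max L -13/1024 · min R -51/4096 => -103/8192
15 of 15 · RBBBBBBBRRBBRRB · max L -103/8192 · min R -51/4096 => -205/16384

-205/16384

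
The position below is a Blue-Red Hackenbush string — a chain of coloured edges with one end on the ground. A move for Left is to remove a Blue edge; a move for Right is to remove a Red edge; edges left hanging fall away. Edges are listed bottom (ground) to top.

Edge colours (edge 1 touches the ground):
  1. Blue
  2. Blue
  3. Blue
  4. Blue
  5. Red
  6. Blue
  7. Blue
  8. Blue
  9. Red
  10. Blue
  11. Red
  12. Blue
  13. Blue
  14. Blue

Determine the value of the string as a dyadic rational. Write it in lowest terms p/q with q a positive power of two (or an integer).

value(B) = { 0 | — } -> 1
value(BB) = { 0; 1 | — } -> 2
value(BBB) = { 0; 1; 2 | — } -> 3
value(BBBB) = { 0; 1; 2; 3 | — } -> 4
value(BBBBR) = { 0; 1; 2; 3 | 4 } -> 7/2
value(BBBBRB) = { 0; 1; 2; 3; 7/2 | 4 } -> 15/4
value(BBBBRBB) = { 0; 1; 2; 3; 7/2; 15/4 | 4 } -> 31/8
value(BBBBRBBB) = { 0; 1; 2; 3; 7/2; 15/4; 31/8 | 4 } -> 63/16
value(BBBBRBBBR) = { 0; 1; 2; 3; 7/2; 15/4; 31/8 | 63/16; 4 } -> 125/32
value(BBBBRBBBRB) = { 0; 1; 2; 3; 7/2; 15/4; 31/8; 125/32 | 63/16; 4 } -> 251/64
value(BBBBRBBBRBR) = { 0; 1; 2; 3; 7/2; 15/4; 31/8; 125/32 | 251/64; 63/16; 4 } -> 501/128
value(BBBBRBBBRBRB) = { 0; 1; 2; 3; 7/2; 15/4; 31/8; 125/32; 501/128 | 251/64; 63/16; 4 } -> 1003/256
value(BBBBRBBBRBRBB) = { 0; 1; 2; 3; 7/2; 15/4; 31/8; 125/32; 501/128; 1003/256 | 251/64; 63/16; 4 } -> 2007/512
value(BBBBRBBBRBRBBB) = { 0; 1; 2; 3; 7/2; 15/4; 31/8; 125/32; 501/128; 1003/256; 2007/512 | 251/64; 63/16; 4 } -> 4015/1024

4015/1024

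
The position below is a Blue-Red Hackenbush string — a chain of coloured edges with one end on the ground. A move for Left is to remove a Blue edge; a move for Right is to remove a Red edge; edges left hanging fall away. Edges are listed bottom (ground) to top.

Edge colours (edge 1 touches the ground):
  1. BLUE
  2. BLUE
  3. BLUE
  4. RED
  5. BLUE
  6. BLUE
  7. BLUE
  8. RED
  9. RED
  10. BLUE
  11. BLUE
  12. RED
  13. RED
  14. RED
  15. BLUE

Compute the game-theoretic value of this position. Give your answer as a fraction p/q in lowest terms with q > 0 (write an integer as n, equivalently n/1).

Prefix values for BLUE BLUE BLUE RED BLUE BLUE BLUE RED RED BLUE BLUE RED RED RED BLUE via {L|R} + simplicity:
value(B) = { 0 | none } -> 1
value(BB) = { 0,1 | none } -> 2
value(BBB) = { 0,1,2 | none } -> 3
value(BBBR) = { 0,1,2 | 3 } -> 5/2
value(BBBRB) = { 0,1,2,5/2 | 3 } -> 11/4
value(BBBRBB) = { 0,1,2,5/2,11/4 | 3 } -> 23/8
value(BBBRBBB) = { 0,1,2,5/2,11/4,23/8 | 3 } -> 47/16
value(BBBRBBBR) = { 0,1,2,5/2,11/4,23/8 | 47/16,3 } -> 93/32
value(BBBRBBBRR) = { 0,1,2,5/2,11/4,23/8 | 93/32,47/16,3 } -> 185/64
value(BBBRBBBRRB) = { 0,1,2,5/2,11/4,23/8,185/64 | 93/32,47/16,3 } -> 371/128
value(BBBRBBBRRBB) = { 0,1,2,5/2,11/4,23/8,185/64,371/128 | 93/32,47/16,3 } -> 743/256
value(BBBRBBBRRBBR) = { 0,1,2,5/2,11/4,23/8,185/64,371/128 | 743/256,93/32,47/16,3 } -> 1485/512
value(BBBRBBBRRBBRR) = { 0,1,2,5/2,11/4,23/8,185/64,371/128 | 1485/512,743/256,93/32,47/16,3 } -> 2969/1024
value(BBBRBBBRRBBRRR) = { 0,1,2,5/2,11/4,23/8,185/64,371/128 | 2969/1024,1485/512,743/256,93/32,47/16,3 } -> 5937/2048
value(BBBRBBBRRBBRRRB) = { 0,1,2,5/2,11/4,23/8,185/64,371/128,5937/2048 | 2969/1024,1485/512,743/256,93/32,47/16,3 } -> 11875/4096

11875/4096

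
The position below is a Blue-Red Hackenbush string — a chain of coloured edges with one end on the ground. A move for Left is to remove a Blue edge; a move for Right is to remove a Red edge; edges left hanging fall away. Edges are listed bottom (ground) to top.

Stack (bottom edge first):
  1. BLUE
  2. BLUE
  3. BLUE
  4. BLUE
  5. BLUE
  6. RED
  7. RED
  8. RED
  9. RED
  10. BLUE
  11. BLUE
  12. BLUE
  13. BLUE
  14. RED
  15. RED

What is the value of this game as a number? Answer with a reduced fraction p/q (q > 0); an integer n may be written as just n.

4217/1024

Build val(s[:k]) for k = 1..15, string s = BLUE BLUE BLUE BLUE BLUE RED RED RED RED BLUE BLUE BLUE BLUE RED RED.
edge 1 of 15 (BLUE): { 0 | ∅ } ⇒ 1
edge 2 of 15 (BLUE): { 0, 1 | ∅ } ⇒ 2
edge 3 of 15 (BLUE): { 0, 1, 2 | ∅ } ⇒ 3
edge 4 of 15 (BLUE): { 0, 1, 2, 3 | ∅ } ⇒ 4
edge 5 of 15 (BLUE): { 0, 1, 2, 3, 4 | ∅ } ⇒ 5
edge 6 of 15 (RED): { 0, 1, 2, 3, 4 | 5 } ⇒ 9/2
edge 7 of 15 (RED): { 0, 1, 2, 3, 4 | 9/2, 5 } ⇒ 17/4
edge 8 of 15 (RED): { 0, 1, 2, 3, 4 | 17/4, 9/2, 5 } ⇒ 33/8
edge 9 of 15 (RED): { 0, 1, 2, 3, 4 | 33/8, 17/4, 9/2, 5 } ⇒ 65/16
edge 10 of 15 (BLUE): { 0, 1, 2, 3, 4, 65/16 | 33/8, 17/4, 9/2, 5 } ⇒ 131/32
edge 11 of 15 (BLUE): { 0, 1, 2, 3, 4, 65/16, 131/32 | 33/8, 17/4, 9/2, 5 } ⇒ 263/64
edge 12 of 15 (BLUE): { 0, 1, 2, 3, 4, 65/16, 131/32, 263/64 | 33/8, 17/4, 9/2, 5 } ⇒ 527/128
edge 13 of 15 (BLUE): { 0, 1, 2, 3, 4, 65/16, 131/32, 263/64, 527/128 | 33/8, 17/4, 9/2, 5 } ⇒ 1055/256
edge 14 of 15 (RED): { 0, 1, 2, 3, 4, 65/16, 131/32, 263/64, 527/128 | 1055/256, 33/8, 17/4, 9/2, 5 } ⇒ 2109/512
edge 15 of 15 (RED): { 0, 1, 2, 3, 4, 65/16, 131/32, 263/64, 527/128 | 2109/512, 1055/256, 33/8, 17/4, 9/2, 5 } ⇒ 4217/1024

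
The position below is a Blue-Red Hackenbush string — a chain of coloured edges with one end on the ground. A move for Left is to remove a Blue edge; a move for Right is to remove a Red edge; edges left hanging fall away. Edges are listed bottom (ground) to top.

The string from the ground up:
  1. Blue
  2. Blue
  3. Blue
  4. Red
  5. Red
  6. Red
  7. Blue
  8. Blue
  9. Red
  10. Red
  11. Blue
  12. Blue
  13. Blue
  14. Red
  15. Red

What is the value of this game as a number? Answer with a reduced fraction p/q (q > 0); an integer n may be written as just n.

Recurse on prefixes of the 15-edge string Blue Blue Blue Red Red Red Blue Blue Red Red Blue Blue Blue Red Red:
1 of 15 · B · max L 0 · min R +∞ gives 1
2 of 15 · BB · max L 1 · min R +∞ gives 2
3 of 15 · BBB · max L 2 · min R +∞ gives 3
4 of 15 · BBBR · max L 2 · min R 3 gives 5/2
5 of 15 · BBBRR · max L 2 · min R 5/2 gives 9/4
6 of 15 · BBBRRR · max L 2 · min R 9/4 gives 17/8
7 of 15 · BBBRRRB · max L 17/8 · min R 9/4 gives 35/16
8 of 15 · BBBRRRBB · max L 35/16 · min R 9/4 gives 71/32
9 of 15 · BBBRRRBBR · max L 35/16 · min R 71/32 gives 141/64
10 of 15 · BBBRRRBBRR · max L 35/16 · min R 141/64 gives 281/128
11 of 15 · BBBRRRBBRRB · max L 281/128 · min R 141/64 gives 563/256
12 of 15 · BBBRRRBBRRBB · max L 563/256 · min R 141/64 gives 1127/512
13 of 15 · BBBRRRBBRRBBB · max L 1127/512 · min R 141/64 gives 2255/1024
14 of 15 · BBBRRRBBRRBBBR · max L 1127/512 · min R 2255/1024 gives 4509/2048
15 of 15 · BBBRRRBBRRBBBRR · max L 1127/512 · min R 4509/2048 gives 9017/4096

9017/4096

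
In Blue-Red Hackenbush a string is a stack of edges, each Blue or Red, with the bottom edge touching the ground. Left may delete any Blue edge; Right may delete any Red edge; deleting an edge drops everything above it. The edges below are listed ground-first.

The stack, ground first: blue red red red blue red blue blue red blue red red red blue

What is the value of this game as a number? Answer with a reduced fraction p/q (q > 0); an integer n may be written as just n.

1443/8192

g(b) = { 0 | ∅ } => 1
g(br) = { 0 | 1 } => 1/2
g(brr) = { 0 | 1/2, 1 } => 1/4
g(brrr) = { 0 | 1/4, 1/2, 1 } => 1/8
g(brrrb) = { 0, 1/8 | 1/4, 1/2, 1 } => 3/16
g(brrrbr) = { 0, 1/8 | 3/16, 1/4, 1/2, 1 } => 5/32
g(brrrbrb) = { 0, 1/8, 5/32 | 3/16, 1/4, 1/2, 1 } => 11/64
g(brrrbrbb) = { 0, 1/8, 5/32, 11/64 | 3/16, 1/4, 1/2, 1 } => 23/128
g(brrrbrbbr) = { 0, 1/8, 5/32, 11/64 | 23/128, 3/16, 1/4, 1/2, 1 } => 45/256
g(brrrbrbbrb) = { 0, 1/8, 5/32, 11/64, 45/256 | 23/128, 3/16, 1/4, 1/2, 1 } => 91/512
g(brrrbrbbrbr) = { 0, 1/8, 5/32, 11/64, 45/256 | 91/512, 23/128, 3/16, 1/4, 1/2, 1 } => 181/1024
g(brrrbrbbrbrr) = { 0, 1/8, 5/32, 11/64, 45/256 | 181/1024, 91/512, 23/128, 3/16, 1/4, 1/2, 1 } => 361/2048
g(brrrbrbbrbrrr) = { 0, 1/8, 5/32, 11/64, 45/256 | 361/2048, 181/1024, 91/512, 23/128, 3/16, 1/4, 1/2, 1 } => 721/4096
g(brrrbrbbrbrrrb) = { 0, 1/8, 5/32, 11/64, 45/256, 721/4096 | 361/2048, 181/1024, 91/512, 23/128, 3/16, 1/4, 1/2, 1 } => 1443/8192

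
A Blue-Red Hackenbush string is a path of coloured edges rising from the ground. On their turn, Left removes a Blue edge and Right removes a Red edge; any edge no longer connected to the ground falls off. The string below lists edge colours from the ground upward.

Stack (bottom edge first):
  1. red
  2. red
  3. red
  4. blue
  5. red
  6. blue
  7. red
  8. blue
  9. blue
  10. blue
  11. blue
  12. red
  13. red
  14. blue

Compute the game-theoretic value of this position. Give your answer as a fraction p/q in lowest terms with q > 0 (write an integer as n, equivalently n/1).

-5389/2048

Build val(s[:k]) for k = 1..14, string s = red red red blue red blue red blue blue blue blue red red blue.
edge 1 of 14 (red): { none | 0 } ⇒ -1
edge 2 of 14 (red): { none | -1; 0 } ⇒ -2
edge 3 of 14 (red): { none | -2; -1; 0 } ⇒ -3
edge 4 of 14 (blue): { -3 | -2; -1; 0 } ⇒ -5/2
edge 5 of 14 (red): { -3 | -5/2; -2; -1; 0 } ⇒ -11/4
edge 6 of 14 (blue): { -3; -11/4 | -5/2; -2; -1; 0 } ⇒ -21/8
edge 7 of 14 (red): { -3; -11/4 | -21/8; -5/2; -2; -1; 0 } ⇒ -43/16
edge 8 of 14 (blue): { -3; -11/4; -43/16 | -21/8; -5/2; -2; -1; 0 } ⇒ -85/32
edge 9 of 14 (blue): { -3; -11/4; -43/16; -85/32 | -21/8; -5/2; -2; -1; 0 } ⇒ -169/64
edge 10 of 14 (blue): { -3; -11/4; -43/16; -85/32; -169/64 | -21/8; -5/2; -2; -1; 0 } ⇒ -337/128
edge 11 of 14 (blue): { -3; -11/4; -43/16; -85/32; -169/64; -337/128 | -21/8; -5/2; -2; -1; 0 } ⇒ -673/256
edge 12 of 14 (red): { -3; -11/4; -43/16; -85/32; -169/64; -337/128 | -673/256; -21/8; -5/2; -2; -1; 0 } ⇒ -1347/512
edge 13 of 14 (red): { -3; -11/4; -43/16; -85/32; -169/64; -337/128 | -1347/512; -673/256; -21/8; -5/2; -2; -1; 0 } ⇒ -2695/1024
edge 14 of 14 (blue): { -3; -11/4; -43/16; -85/32; -169/64; -337/128; -2695/1024 | -1347/512; -673/256; -21/8; -5/2; -2; -1; 0 } ⇒ -5389/2048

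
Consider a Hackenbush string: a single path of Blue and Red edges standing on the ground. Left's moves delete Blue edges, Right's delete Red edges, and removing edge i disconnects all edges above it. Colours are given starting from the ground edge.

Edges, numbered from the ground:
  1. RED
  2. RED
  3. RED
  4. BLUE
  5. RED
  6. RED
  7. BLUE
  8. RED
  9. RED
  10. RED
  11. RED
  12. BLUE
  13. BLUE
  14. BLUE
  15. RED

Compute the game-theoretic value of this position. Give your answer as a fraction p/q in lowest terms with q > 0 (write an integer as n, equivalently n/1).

-11747/4096

Build value(s[:k]) for k = 1..15, string s = RED RED RED BLUE RED RED BLUE RED RED RED RED BLUE BLUE BLUE RED.
edge 1 of 15 (RED): { · | 0 } ⇒ -1
edge 2 of 15 (RED): { · | -1 0 } ⇒ -2
edge 3 of 15 (RED): { · | -2 -1 0 } ⇒ -3
edge 4 of 15 (BLUE): { -3 | -2 -1 0 } ⇒ -5/2
edge 5 of 15 (RED): { -3 | -5/2 -2 -1 0 } ⇒ -11/4
edge 6 of 15 (RED): { -3 | -11/4 -5/2 -2 -1 0 } ⇒ -23/8
edge 7 of 15 (BLUE): { -3 -23/8 | -11/4 -5/2 -2 -1 0 } ⇒ -45/16
edge 8 of 15 (RED): { -3 -23/8 | -45/16 -11/4 -5/2 -2 -1 0 } ⇒ -91/32
edge 9 of 15 (RED): { -3 -23/8 | -91/32 -45/16 -11/4 -5/2 -2 -1 0 } ⇒ -183/64
edge 10 of 15 (RED): { -3 -23/8 | -183/64 -91/32 -45/16 -11/4 -5/2 -2 -1 0 } ⇒ -367/128
edge 11 of 15 (RED): { -3 -23/8 | -367/128 -183/64 -91/32 -45/16 -11/4 -5/2 -2 -1 0 } ⇒ -735/256
edge 12 of 15 (BLUE): { -3 -23/8 -735/256 | -367/128 -183/64 -91/32 -45/16 -11/4 -5/2 -2 -1 0 } ⇒ -1469/512
edge 13 of 15 (BLUE): { -3 -23/8 -735/256 -1469/512 | -367/128 -183/64 -91/32 -45/16 -11/4 -5/2 -2 -1 0 } ⇒ -2937/1024
edge 14 of 15 (BLUE): { -3 -23/8 -735/256 -1469/512 -2937/1024 | -367/128 -183/64 -91/32 -45/16 -11/4 -5/2 -2 -1 0 } ⇒ -5873/2048
edge 15 of 15 (RED): { -3 -23/8 -735/256 -1469/512 -2937/1024 | -5873/2048 -367/128 -183/64 -91/32 -45/16 -11/4 -5/2 -2 -1 0 } ⇒ -11747/4096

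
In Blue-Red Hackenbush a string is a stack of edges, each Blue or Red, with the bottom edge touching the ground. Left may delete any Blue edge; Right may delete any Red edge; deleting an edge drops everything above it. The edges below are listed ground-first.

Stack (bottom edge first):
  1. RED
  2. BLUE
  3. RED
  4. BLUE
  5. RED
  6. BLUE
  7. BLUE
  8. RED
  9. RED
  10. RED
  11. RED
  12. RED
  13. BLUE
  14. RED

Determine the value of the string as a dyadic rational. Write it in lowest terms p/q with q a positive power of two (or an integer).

Recurse on prefixes of the 14-edge string RED BLUE RED BLUE RED BLUE BLUE RED RED RED RED RED BLUE RED:
step 1: add RED to get R; options L={ none } R={ 0 } ⇒ -1
step 2: add BLUE to get RB; options L={ -1 } R={ 0 } ⇒ -1/2
step 3: add RED to get RBR; options L={ -1 } R={ -1/2,0 } ⇒ -3/4
step 4: add BLUE to get RBRB; options L={ -1,-3/4 } R={ -1/2,0 } ⇒ -5/8
step 5: add RED to get RBRBR; options L={ -1,-3/4 } R={ -5/8,-1/2,0 } ⇒ -11/16
step 6: add BLUE to get RBRBRB; options L={ -1,-3/4,-11/16 } R={ -5/8,-1/2,0 } ⇒ -21/32
step 7: add BLUE to get RBRBRBB; options L={ -1,-3/4,-11/16,-21/32 } R={ -5/8,-1/2,0 } ⇒ -41/64
step 8: add RED to get RBRBRBBR; options L={ -1,-3/4,-11/16,-21/32 } R={ -41/64,-5/8,-1/2,0 } ⇒ -83/128
step 9: add RED to get RBRBRBBRR; options L={ -1,-3/4,-11/16,-21/32 } R={ -83/128,-41/64,-5/8,-1/2,0 } ⇒ -167/256
step 10: add RED to get RBRBRBBRRR; options L={ -1,-3/4,-11/16,-21/32 } R={ -167/256,-83/128,-41/64,-5/8,-1/2,0 } ⇒ -335/512
step 11: add RED to get RBRBRBBRRRR; options L={ -1,-3/4,-11/16,-21/32 } R={ -335/512,-167/256,-83/128,-41/64,-5/8,-1/2,0 } ⇒ -671/1024
step 12: add RED to get RBRBRBBRRRRR; options L={ -1,-3/4,-11/16,-21/32 } R={ -671/1024,-335/512,-167/256,-83/128,-41/64,-5/8,-1/2,0 } ⇒ -1343/2048
step 13: add BLUE to get RBRBRBBRRRRRB; options L={ -1,-3/4,-11/16,-21/32,-1343/2048 } R={ -671/1024,-335/512,-167/256,-83/128,-41/64,-5/8,-1/2,0 } ⇒ -2685/4096
step 14: add RED to get RBRBRBBRRRRRBR; options L={ -1,-3/4,-11/16,-21/32,-1343/2048 } R={ -2685/4096,-671/1024,-335/512,-167/256,-83/128,-41/64,-5/8,-1/2,0 } ⇒ -5371/8192

-5371/8192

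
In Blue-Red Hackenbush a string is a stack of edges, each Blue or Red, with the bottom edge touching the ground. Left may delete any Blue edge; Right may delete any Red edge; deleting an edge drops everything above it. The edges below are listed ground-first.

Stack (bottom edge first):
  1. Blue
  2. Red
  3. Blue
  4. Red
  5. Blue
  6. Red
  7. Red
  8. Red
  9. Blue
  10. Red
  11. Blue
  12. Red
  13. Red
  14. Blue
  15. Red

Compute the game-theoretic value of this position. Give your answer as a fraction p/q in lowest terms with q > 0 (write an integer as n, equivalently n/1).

val(B) = { 0 |  } = 1
val(BR) = { 0 | 1 } = 1/2
val(BRB) = { 0 1/2 | 1 } = 3/4
val(BRBR) = { 0 1/2 | 3/4 1 } = 5/8
val(BRBRB) = { 0 1/2 5/8 | 3/4 1 } = 11/16
val(BRBRBR) = { 0 1/2 5/8 | 11/16 3/4 1 } = 21/32
val(BRBRBRR) = { 0 1/2 5/8 | 21/32 11/16 3/4 1 } = 41/64
val(BRBRBRRR) = { 0 1/2 5/8 | 41/64 21/32 11/16 3/4 1 } = 81/128
val(BRBRBRRRB) = { 0 1/2 5/8 81/128 | 41/64 21/32 11/16 3/4 1 } = 163/256
val(BRBRBRRRBR) = { 0 1/2 5/8 81/128 | 163/256 41/64 21/32 11/16 3/4 1 } = 325/512
val(BRBRBRRRBRB) = { 0 1/2 5/8 81/128 325/512 | 163/256 41/64 21/32 11/16 3/4 1 } = 651/1024
val(BRBRBRRRBRBR) = { 0 1/2 5/8 81/128 325/512 | 651/1024 163/256 41/64 21/32 11/16 3/4 1 } = 1301/2048
val(BRBRBRRRBRBRR) = { 0 1/2 5/8 81/128 325/512 | 1301/2048 651/1024 163/256 41/64 21/32 11/16 3/4 1 } = 2601/4096
val(BRBRBRRRBRBRRB) = { 0 1/2 5/8 81/128 325/512 2601/4096 | 1301/2048 651/1024 163/256 41/64 21/32 11/16 3/4 1 } = 5203/8192
val(BRBRBRRRBRBRRBR) = { 0 1/2 5/8 81/128 325/512 2601/4096 | 5203/8192 1301/2048 651/1024 163/256 41/64 21/32 11/16 3/4 1 } = 10405/16384

10405/16384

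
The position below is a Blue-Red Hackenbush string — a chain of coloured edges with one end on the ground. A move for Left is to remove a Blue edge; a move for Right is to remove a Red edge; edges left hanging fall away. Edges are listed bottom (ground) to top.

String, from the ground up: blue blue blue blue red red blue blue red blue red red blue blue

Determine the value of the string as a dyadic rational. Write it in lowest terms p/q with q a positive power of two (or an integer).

Build v(s[:k]) for k = 1..14, string s = blue blue blue blue red red blue blue red blue red red blue blue.
v(b) = { 0 | none } = 1
v(bb) = { 0,1 | none } = 2
v(bbb) = { 0,1,2 | none } = 3
v(bbbb) = { 0,1,2,3 | none } = 4
v(bbbbr) = { 0,1,2,3 | 4 } = 7/2
v(bbbbrr) = { 0,1,2,3 | 7/2,4 } = 13/4
v(bbbbrrb) = { 0,1,2,3,13/4 | 7/2,4 } = 27/8
v(bbbbrrbb) = { 0,1,2,3,13/4,27/8 | 7/2,4 } = 55/16
v(bbbbrrbbr) = { 0,1,2,3,13/4,27/8 | 55/16,7/2,4 } = 109/32
v(bbbbrrbbrb) = { 0,1,2,3,13/4,27/8,109/32 | 55/16,7/2,4 } = 219/64
v(bbbbrrbbrbr) = { 0,1,2,3,13/4,27/8,109/32 | 219/64,55/16,7/2,4 } = 437/128
v(bbbbrrbbrbrr) = { 0,1,2,3,13/4,27/8,109/32 | 437/128,219/64,55/16,7/2,4 } = 873/256
v(bbbbrrbbrbrrb) = { 0,1,2,3,13/4,27/8,109/32,873/256 | 437/128,219/64,55/16,7/2,4 } = 1747/512
v(bbbbrrbbrbrrbb) = { 0,1,2,3,13/4,27/8,109/32,873/256,1747/512 | 437/128,219/64,55/16,7/2,4 } = 3495/1024

3495/1024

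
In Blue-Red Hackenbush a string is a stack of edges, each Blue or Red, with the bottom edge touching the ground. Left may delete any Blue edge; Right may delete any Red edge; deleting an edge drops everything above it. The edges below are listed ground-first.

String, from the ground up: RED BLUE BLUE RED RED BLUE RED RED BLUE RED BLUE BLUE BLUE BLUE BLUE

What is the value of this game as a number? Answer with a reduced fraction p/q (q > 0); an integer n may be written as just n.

edge 1 of 15 (RED): {  | 0 } => -1
edge 2 of 15 (BLUE): { -1 | 0 } => -1/2
edge 3 of 15 (BLUE): { -1,-1/2 | 0 } => -1/4
edge 4 of 15 (RED): { -1,-1/2 | -1/4,0 } => -3/8
edge 5 of 15 (RED): { -1,-1/2 | -3/8,-1/4,0 } => -7/16
edge 6 of 15 (BLUE): { -1,-1/2,-7/16 | -3/8,-1/4,0 } => -13/32
edge 7 of 15 (RED): { -1,-1/2,-7/16 | -13/32,-3/8,-1/4,0 } => -27/64
edge 8 of 15 (RED): { -1,-1/2,-7/16 | -27/64,-13/32,-3/8,-1/4,0 } => -55/128
edge 9 of 15 (BLUE): { -1,-1/2,-7/16,-55/128 | -27/64,-13/32,-3/8,-1/4,0 } => -109/256
edge 10 of 15 (RED): { -1,-1/2,-7/16,-55/128 | -109/256,-27/64,-13/32,-3/8,-1/4,0 } => -219/512
edge 11 of 15 (BLUE): { -1,-1/2,-7/16,-55/128,-219/512 | -109/256,-27/64,-13/32,-3/8,-1/4,0 } => -437/1024
edge 12 of 15 (BLUE): { -1,-1/2,-7/16,-55/128,-219/512,-437/1024 | -109/256,-27/64,-13/32,-3/8,-1/4,0 } => -873/2048
edge 13 of 15 (BLUE): { -1,-1/2,-7/16,-55/128,-219/512,-437/1024,-873/2048 | -109/256,-27/64,-13/32,-3/8,-1/4,0 } => -1745/4096
edge 14 of 15 (BLUE): { -1,-1/2,-7/16,-55/128,-219/512,-437/1024,-873/2048,-1745/4096 | -109/256,-27/64,-13/32,-3/8,-1/4,0 } => -3489/8192
edge 15 of 15 (BLUE): { -1,-1/2,-7/16,-55/128,-219/512,-437/1024,-873/2048,-1745/4096,-3489/8192 | -109/256,-27/64,-13/32,-3/8,-1/4,0 } => -6977/16384

-6977/16384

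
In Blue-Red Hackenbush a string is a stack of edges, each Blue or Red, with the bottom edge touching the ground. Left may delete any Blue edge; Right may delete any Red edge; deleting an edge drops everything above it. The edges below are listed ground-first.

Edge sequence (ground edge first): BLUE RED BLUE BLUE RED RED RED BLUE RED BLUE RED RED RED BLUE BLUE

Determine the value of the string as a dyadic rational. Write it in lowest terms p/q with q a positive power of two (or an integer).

Build G(s[:k]) for k = 1..15, string s = BLUE RED BLUE BLUE RED RED RED BLUE RED BLUE RED RED RED BLUE BLUE.
G(B) = { 0 |  } => 1
G(BR) = { 0 | 1 } => 1/2
G(BRB) = { 0,1/2 | 1 } => 3/4
G(BRBB) = { 0,1/2,3/4 | 1 } => 7/8
G(BRBBR) = { 0,1/2,3/4 | 7/8,1 } => 13/16
G(BRBBRR) = { 0,1/2,3/4 | 13/16,7/8,1 } => 25/32
G(BRBBRRR) = { 0,1/2,3/4 | 25/32,13/16,7/8,1 } => 49/64
G(BRBBRRRB) = { 0,1/2,3/4,49/64 | 25/32,13/16,7/8,1 } => 99/128
G(BRBBRRRBR) = { 0,1/2,3/4,49/64 | 99/128,25/32,13/16,7/8,1 } => 197/256
G(BRBBRRRBRB) = { 0,1/2,3/4,49/64,197/256 | 99/128,25/32,13/16,7/8,1 } => 395/512
G(BRBBRRRBRBR) = { 0,1/2,3/4,49/64,197/256 | 395/512,99/128,25/32,13/16,7/8,1 } => 789/1024
G(BRBBRRRBRBRR) = { 0,1/2,3/4,49/64,197/256 | 789/1024,395/512,99/128,25/32,13/16,7/8,1 } => 1577/2048
G(BRBBRRRBRBRRR) = { 0,1/2,3/4,49/64,197/256 | 1577/2048,789/1024,395/512,99/128,25/32,13/16,7/8,1 } => 3153/4096
G(BRBBRRRBRBRRRB) = { 0,1/2,3/4,49/64,197/256,3153/4096 | 1577/2048,789/1024,395/512,99/128,25/32,13/16,7/8,1 } => 6307/8192
G(BRBBRRRBRBRRRBB) = { 0,1/2,3/4,49/64,197/256,3153/4096,6307/8192 | 1577/2048,789/1024,395/512,99/128,25/32,13/16,7/8,1 } => 12615/16384

12615/16384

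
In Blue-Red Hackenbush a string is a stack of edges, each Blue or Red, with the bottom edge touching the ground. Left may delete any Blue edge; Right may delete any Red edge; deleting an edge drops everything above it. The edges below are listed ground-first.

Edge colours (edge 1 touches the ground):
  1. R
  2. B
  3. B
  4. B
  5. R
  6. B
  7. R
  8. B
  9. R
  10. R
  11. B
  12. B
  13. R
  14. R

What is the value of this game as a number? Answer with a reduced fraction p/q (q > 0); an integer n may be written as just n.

Build g(s[:k]) for k = 1..14, string s = R B B B R B R B R R B B R R.
1 of 14 · R · max L −∞ · min R 0 -> -1
2 of 14 · RB · max L -1 · min R 0 -> -1/2
3 of 14 · RBB · max L -1/2 · min R 0 -> -1/4
4 of 14 · RBBB · max L -1/4 · min R 0 -> -1/8
5 of 14 · RBBBR · max L -1/4 · min R -1/8 -> -3/16
6 of 14 · RBBBRB · max L -3/16 · min R -1/8 -> -5/32
7 of 14 · RBBBRBR · max L -3/16 · min R -5/32 -> -11/64
8 of 14 · RBBBRBRB · max L -11/64 · min R -5/32 -> -21/128
9 of 14 · RBBBRBRBR · max L -11/64 · min R -21/128 -> -43/256
10 of 14 · RBBBRBRBRR · max L -11/64 · min R -43/256 -> -87/512
11 of 14 · RBBBRBRBRRB · max L -87/512 · min R -43/256 -> -173/1024
12 of 14 · RBBBRBRBRRBB · max L -173/1024 · min R -43/256 -> -345/2048
13 of 14 · RBBBRBRBRRBBR · max L -173/1024 · min R -345/2048 -> -691/4096
14 of 14 · RBBBRBRBRRBBRR · max L -173/1024 · min R -691/4096 -> -1383/8192

-1383/8192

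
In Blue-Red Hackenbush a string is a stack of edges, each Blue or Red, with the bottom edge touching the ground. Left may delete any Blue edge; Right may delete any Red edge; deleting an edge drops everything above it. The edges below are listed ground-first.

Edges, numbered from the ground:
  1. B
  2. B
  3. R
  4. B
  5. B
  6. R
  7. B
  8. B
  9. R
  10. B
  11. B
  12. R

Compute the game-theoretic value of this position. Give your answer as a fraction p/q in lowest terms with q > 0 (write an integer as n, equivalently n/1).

1901/1024

edge 1 of 12 (B): { 0 | ∅ } ⇒ 1
edge 2 of 12 (B): { 0; 1 | ∅ } ⇒ 2
edge 3 of 12 (R): { 0; 1 | 2 } ⇒ 3/2
edge 4 of 12 (B): { 0; 1; 3/2 | 2 } ⇒ 7/4
edge 5 of 12 (B): { 0; 1; 3/2; 7/4 | 2 } ⇒ 15/8
edge 6 of 12 (R): { 0; 1; 3/2; 7/4 | 15/8; 2 } ⇒ 29/16
edge 7 of 12 (B): { 0; 1; 3/2; 7/4; 29/16 | 15/8; 2 } ⇒ 59/32
edge 8 of 12 (B): { 0; 1; 3/2; 7/4; 29/16; 59/32 | 15/8; 2 } ⇒ 119/64
edge 9 of 12 (R): { 0; 1; 3/2; 7/4; 29/16; 59/32 | 119/64; 15/8; 2 } ⇒ 237/128
edge 10 of 12 (B): { 0; 1; 3/2; 7/4; 29/16; 59/32; 237/128 | 119/64; 15/8; 2 } ⇒ 475/256
edge 11 of 12 (B): { 0; 1; 3/2; 7/4; 29/16; 59/32; 237/128; 475/256 | 119/64; 15/8; 2 } ⇒ 951/512
edge 12 of 12 (R): { 0; 1; 3/2; 7/4; 29/16; 59/32; 237/128; 475/256 | 951/512; 119/64; 15/8; 2 } ⇒ 1901/1024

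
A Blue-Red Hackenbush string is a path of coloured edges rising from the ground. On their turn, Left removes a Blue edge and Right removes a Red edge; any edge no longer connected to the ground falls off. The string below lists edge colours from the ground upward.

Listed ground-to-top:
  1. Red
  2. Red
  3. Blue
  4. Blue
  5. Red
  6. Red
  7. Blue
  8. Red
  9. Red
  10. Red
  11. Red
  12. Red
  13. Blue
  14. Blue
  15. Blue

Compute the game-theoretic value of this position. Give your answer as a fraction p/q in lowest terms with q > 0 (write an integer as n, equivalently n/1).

-11761/8192

1 of 15 · R · max L −∞ · min R 0 — -1
2 of 15 · RR · max L −∞ · min R -1 — -2
3 of 15 · RRB · max L -2 · min R -1 — -3/2
4 of 15 · RRBB · max L -3/2 · min R -1 — -5/4
5 of 15 · RRBBR · max L -3/2 · min R -5/4 — -11/8
6 of 15 · RRBBRR · max L -3/2 · min R -11/8 — -23/16
7 of 15 · RRBBRRB · max L -23/16 · min R -11/8 — -45/32
8 of 15 · RRBBRRBR · max L -23/16 · min R -45/32 — -91/64
9 of 15 · RRBBRRBRR · max L -23/16 · min R -91/64 — -183/128
10 of 15 · RRBBRRBRRR · max L -23/16 · min R -183/128 — -367/256
11 of 15 · RRBBRRBRRRR · max L -23/16 · min R -367/256 — -735/512
12 of 15 · RRBBRRBRRRRR · max L -23/16 · min R -735/512 — -1471/1024
13 of 15 · RRBBRRBRRRRRB · max L -1471/1024 · min R -735/512 — -2941/2048
14 of 15 · RRBBRRBRRRRRBB · max L -2941/2048 · min R -735/512 — -5881/4096
15 of 15 · RRBBRRBRRRRRBBB · max L -5881/4096 · min R -735/512 — -11761/8192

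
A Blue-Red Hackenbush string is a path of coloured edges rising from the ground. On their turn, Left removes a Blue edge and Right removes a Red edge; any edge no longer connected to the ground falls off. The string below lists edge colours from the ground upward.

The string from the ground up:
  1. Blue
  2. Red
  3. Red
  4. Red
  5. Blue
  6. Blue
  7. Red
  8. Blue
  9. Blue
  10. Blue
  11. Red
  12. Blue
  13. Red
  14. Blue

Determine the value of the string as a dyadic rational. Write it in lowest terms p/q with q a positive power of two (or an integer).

v(B) = { 0 | ∅ } → 1
v(BR) = { 0 | 1 } → 1/2
v(BRR) = { 0 | 1/2; 1 } → 1/4
v(BRRR) = { 0 | 1/4; 1/2; 1 } → 1/8
v(BRRRB) = { 0; 1/8 | 1/4; 1/2; 1 } → 3/16
v(BRRRBB) = { 0; 1/8; 3/16 | 1/4; 1/2; 1 } → 7/32
v(BRRRBBR) = { 0; 1/8; 3/16 | 7/32; 1/4; 1/2; 1 } → 13/64
v(BRRRBBRB) = { 0; 1/8; 3/16; 13/64 | 7/32; 1/4; 1/2; 1 } → 27/128
v(BRRRBBRBB) = { 0; 1/8; 3/16; 13/64; 27/128 | 7/32; 1/4; 1/2; 1 } → 55/256
v(BRRRBBRBBB) = { 0; 1/8; 3/16; 13/64; 27/128; 55/256 | 7/32; 1/4; 1/2; 1 } → 111/512
v(BRRRBBRBBBR) = { 0; 1/8; 3/16; 13/64; 27/128; 55/256 | 111/512; 7/32; 1/4; 1/2; 1 } → 221/1024
v(BRRRBBRBBBRB) = { 0; 1/8; 3/16; 13/64; 27/128; 55/256; 221/1024 | 111/512; 7/32; 1/4; 1/2; 1 } → 443/2048
v(BRRRBBRBBBRBR) = { 0; 1/8; 3/16; 13/64; 27/128; 55/256; 221/1024 | 443/2048; 111/512; 7/32; 1/4; 1/2; 1 } → 885/4096
v(BRRRBBRBBBRBRB) = { 0; 1/8; 3/16; 13/64; 27/128; 55/256; 221/1024; 885/4096 | 443/2048; 111/512; 7/32; 1/4; 1/2; 1 } → 1771/8192

1771/8192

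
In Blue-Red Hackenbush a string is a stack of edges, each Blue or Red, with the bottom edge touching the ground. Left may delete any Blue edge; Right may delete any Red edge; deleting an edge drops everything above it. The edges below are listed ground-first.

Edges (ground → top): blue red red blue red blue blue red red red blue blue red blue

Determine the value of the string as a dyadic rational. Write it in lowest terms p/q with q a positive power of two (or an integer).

2843/8192

Build value(s[:k]) for k = 1..14, string s = blue red red blue red blue blue red red red blue blue red blue.
step 1: add blue to get b; options L={ 0 } R={ ∅ } → 1
step 2: add red to get br; options L={ 0 } R={ 1 } → 1/2
step 3: add red to get brr; options L={ 0 } R={ 1/2,1 } → 1/4
step 4: add blue to get brrb; options L={ 0,1/4 } R={ 1/2,1 } → 3/8
step 5: add red to get brrbr; options L={ 0,1/4 } R={ 3/8,1/2,1 } → 5/16
step 6: add blue to get brrbrb; options L={ 0,1/4,5/16 } R={ 3/8,1/2,1 } → 11/32
step 7: add blue to get brrbrbb; options L={ 0,1/4,5/16,11/32 } R={ 3/8,1/2,1 } → 23/64
step 8: add red to get brrbrbbr; options L={ 0,1/4,5/16,11/32 } R={ 23/64,3/8,1/2,1 } → 45/128
step 9: add red to get brrbrbbrr; options L={ 0,1/4,5/16,11/32 } R={ 45/128,23/64,3/8,1/2,1 } → 89/256
step 10: add red to get brrbrbbrrr; options L={ 0,1/4,5/16,11/32 } R={ 89/256,45/128,23/64,3/8,1/2,1 } → 177/512
step 11: add blue to get brrbrbbrrrb; options L={ 0,1/4,5/16,11/32,177/512 } R={ 89/256,45/128,23/64,3/8,1/2,1 } → 355/1024
step 12: add blue to get brrbrbbrrrbb; options L={ 0,1/4,5/16,11/32,177/512,355/1024 } R={ 89/256,45/128,23/64,3/8,1/2,1 } → 711/2048
step 13: add red to get brrbrbbrrrbbr; options L={ 0,1/4,5/16,11/32,177/512,355/1024 } R={ 711/2048,89/256,45/128,23/64,3/8,1/2,1 } → 1421/4096
step 14: add blue to get brrbrbbrrrbbrb; options L={ 0,1/4,5/16,11/32,177/512,355/1024,1421/4096 } R={ 711/2048,89/256,45/128,23/64,3/8,1/2,1 } → 2843/8192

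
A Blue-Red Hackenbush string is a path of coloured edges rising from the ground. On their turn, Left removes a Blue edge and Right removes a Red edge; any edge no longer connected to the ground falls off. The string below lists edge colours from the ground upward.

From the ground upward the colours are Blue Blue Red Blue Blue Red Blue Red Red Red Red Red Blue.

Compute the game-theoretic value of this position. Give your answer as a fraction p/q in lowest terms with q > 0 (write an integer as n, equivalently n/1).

3715/2048

edge 1 of 13 (Blue): { 0 |  } ⇒ 1
edge 2 of 13 (Blue): { 0; 1 |  } ⇒ 2
edge 3 of 13 (Red): { 0; 1 | 2 } ⇒ 3/2
edge 4 of 13 (Blue): { 0; 1; 3/2 | 2 } ⇒ 7/4
edge 5 of 13 (Blue): { 0; 1; 3/2; 7/4 | 2 } ⇒ 15/8
edge 6 of 13 (Red): { 0; 1; 3/2; 7/4 | 15/8; 2 } ⇒ 29/16
edge 7 of 13 (Blue): { 0; 1; 3/2; 7/4; 29/16 | 15/8; 2 } ⇒ 59/32
edge 8 of 13 (Red): { 0; 1; 3/2; 7/4; 29/16 | 59/32; 15/8; 2 } ⇒ 117/64
edge 9 of 13 (Red): { 0; 1; 3/2; 7/4; 29/16 | 117/64; 59/32; 15/8; 2 } ⇒ 233/128
edge 10 of 13 (Red): { 0; 1; 3/2; 7/4; 29/16 | 233/128; 117/64; 59/32; 15/8; 2 } ⇒ 465/256
edge 11 of 13 (Red): { 0; 1; 3/2; 7/4; 29/16 | 465/256; 233/128; 117/64; 59/32; 15/8; 2 } ⇒ 929/512
edge 12 of 13 (Red): { 0; 1; 3/2; 7/4; 29/16 | 929/512; 465/256; 233/128; 117/64; 59/32; 15/8; 2 } ⇒ 1857/1024
edge 13 of 13 (Blue): { 0; 1; 3/2; 7/4; 29/16; 1857/1024 | 929/512; 465/256; 233/128; 117/64; 59/32; 15/8; 2 } ⇒ 3715/2048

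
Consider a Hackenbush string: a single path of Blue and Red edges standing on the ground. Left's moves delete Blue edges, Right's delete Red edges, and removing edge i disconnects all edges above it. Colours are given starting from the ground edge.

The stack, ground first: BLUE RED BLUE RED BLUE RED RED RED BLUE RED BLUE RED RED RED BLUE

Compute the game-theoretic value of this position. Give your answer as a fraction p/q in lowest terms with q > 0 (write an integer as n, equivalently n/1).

10403/16384

B: Left { 0 }, Right { (no moves) } => simplest 1
BR: Left { 0 }, Right { 1 } => simplest 1/2
BRB: Left { 0; 1/2 }, Right { 1 } => simplest 3/4
BRBR: Left { 0; 1/2 }, Right { 3/4; 1 } => simplest 5/8
BRBRB: Left { 0; 1/2; 5/8 }, Right { 3/4; 1 } => simplest 11/16
BRBRBR: Left { 0; 1/2; 5/8 }, Right { 11/16; 3/4; 1 } => simplest 21/32
BRBRBRR: Left { 0; 1/2; 5/8 }, Right { 21/32; 11/16; 3/4; 1 } => simplest 41/64
BRBRBRRR: Left { 0; 1/2; 5/8 }, Right { 41/64; 21/32; 11/16; 3/4; 1 } => simplest 81/128
BRBRBRRRB: Left { 0; 1/2; 5/8; 81/128 }, Right { 41/64; 21/32; 11/16; 3/4; 1 } => simplest 163/256
BRBRBRRRBR: Left { 0; 1/2; 5/8; 81/128 }, Right { 163/256; 41/64; 21/32; 11/16; 3/4; 1 } => simplest 325/512
BRBRBRRRBRB: Left { 0; 1/2; 5/8; 81/128; 325/512 }, Right { 163/256; 41/64; 21/32; 11/16; 3/4; 1 } => simplest 651/1024
BRBRBRRRBRBR: Left { 0; 1/2; 5/8; 81/128; 325/512 }, Right { 651/1024; 163/256; 41/64; 21/32; 11/16; 3/4; 1 } => simplest 1301/2048
BRBRBRRRBRBRR: Left { 0; 1/2; 5/8; 81/128; 325/512 }, Right { 1301/2048; 651/1024; 163/256; 41/64; 21/32; 11/16; 3/4; 1 } => simplest 2601/4096
BRBRBRRRBRBRRR: Left { 0; 1/2; 5/8; 81/128; 325/512 }, Right { 2601/4096; 1301/2048; 651/1024; 163/256; 41/64; 21/32; 11/16; 3/4; 1 } => simplest 5201/8192
BRBRBRRRBRBRRRB: Left { 0; 1/2; 5/8; 81/128; 325/512; 5201/8192 }, Right { 2601/4096; 1301/2048; 651/1024; 163/256; 41/64; 21/32; 11/16; 3/4; 1 } => simplest 10403/16384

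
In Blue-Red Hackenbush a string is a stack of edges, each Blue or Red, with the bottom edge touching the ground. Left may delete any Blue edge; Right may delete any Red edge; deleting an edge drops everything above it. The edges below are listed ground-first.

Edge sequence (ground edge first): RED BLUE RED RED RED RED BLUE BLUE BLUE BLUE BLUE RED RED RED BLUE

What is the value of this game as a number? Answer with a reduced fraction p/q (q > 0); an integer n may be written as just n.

1 of 15 · R · max L −∞ · min R 0 = -1
2 of 15 · RB · max L -1 · min R 0 = -1/2
3 of 15 · RBR · max L -1 · min R -1/2 = -3/4
4 of 15 · RBRR · max L -1 · min R -3/4 = -7/8
5 of 15 · RBRRR · max L -1 · min R -7/8 = -15/16
6 of 15 · RBRRRR · max L -1 · min R -15/16 = -31/32
7 of 15 · RBRRRRB · max L -31/32 · min R -15/16 = -61/64
8 of 15 · RBRRRRBB · max L -61/64 · min R -15/16 = -121/128
9 of 15 · RBRRRRBBB · max L -121/128 · min R -15/16 = -241/256
10 of 15 · RBRRRRBBBB · max L -241/256 · min R -15/16 = -481/512
11 of 15 · RBRRRRBBBBB · max L -481/512 · min R -15/16 = -961/1024
12 of 15 · RBRRRRBBBBBR · max L -481/512 · min R -961/1024 = -1923/2048
13 of 15 · RBRRRRBBBBBRR · max L -481/512 · min R -1923/2048 = -3847/4096
14 of 15 · RBRRRRBBBBBRRR · max L -481/512 · min R -3847/4096 = -7695/8192
15 of 15 · RBRRRRBBBBBRRRB · max L -7695/8192 · min R -3847/4096 = -15389/16384

-15389/16384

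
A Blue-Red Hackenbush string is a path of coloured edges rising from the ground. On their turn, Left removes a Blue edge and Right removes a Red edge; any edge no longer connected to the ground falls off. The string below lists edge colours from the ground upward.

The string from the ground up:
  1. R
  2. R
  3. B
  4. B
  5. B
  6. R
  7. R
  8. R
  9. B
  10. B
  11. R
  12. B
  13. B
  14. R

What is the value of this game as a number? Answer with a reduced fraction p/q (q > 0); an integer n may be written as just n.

Recurse on prefixes of the 14-edge string R R B B B R R R B B R B B R:
G_1 [R]  L=[]  R=[0]  → -1
G_2 [RR]  L=[]  R=[-1,0]  → -2
G_3 [RRB]  L=[-2]  R=[-1,0]  → -3/2
G_4 [RRBB]  L=[-2,-3/2]  R=[-1,0]  → -5/4
G_5 [RRBBB]  L=[-2,-3/2,-5/4]  R=[-1,0]  → -9/8
G_6 [RRBBBR]  L=[-2,-3/2,-5/4]  R=[-9/8,-1,0]  → -19/16
G_7 [RRBBBRR]  L=[-2,-3/2,-5/4]  R=[-19/16,-9/8,-1,0]  → -39/32
G_8 [RRBBBRRR]  L=[-2,-3/2,-5/4]  R=[-39/32,-19/16,-9/8,-1,0]  → -79/64
G_9 [RRBBBRRRB]  L=[-2,-3/2,-5/4,-79/64]  R=[-39/32,-19/16,-9/8,-1,0]  → -157/128
G_10 [RRBBBRRRBB]  L=[-2,-3/2,-5/4,-79/64,-157/128]  R=[-39/32,-19/16,-9/8,-1,0]  → -313/256
G_11 [RRBBBRRRBBR]  L=[-2,-3/2,-5/4,-79/64,-157/128]  R=[-313/256,-39/32,-19/16,-9/8,-1,0]  → -627/512
G_12 [RRBBBRRRBBRB]  L=[-2,-3/2,-5/4,-79/64,-157/128,-627/512]  R=[-313/256,-39/32,-19/16,-9/8,-1,0]  → -1253/1024
G_13 [RRBBBRRRBBRBB]  L=[-2,-3/2,-5/4,-79/64,-157/128,-627/512,-1253/1024]  R=[-313/256,-39/32,-19/16,-9/8,-1,0]  → -2505/2048
G_14 [RRBBBRRRBBRBBR]  L=[-2,-3/2,-5/4,-79/64,-157/128,-627/512,-1253/1024]  R=[-2505/2048,-313/256,-39/32,-19/16,-9/8,-1,0]  → -5011/4096

-5011/4096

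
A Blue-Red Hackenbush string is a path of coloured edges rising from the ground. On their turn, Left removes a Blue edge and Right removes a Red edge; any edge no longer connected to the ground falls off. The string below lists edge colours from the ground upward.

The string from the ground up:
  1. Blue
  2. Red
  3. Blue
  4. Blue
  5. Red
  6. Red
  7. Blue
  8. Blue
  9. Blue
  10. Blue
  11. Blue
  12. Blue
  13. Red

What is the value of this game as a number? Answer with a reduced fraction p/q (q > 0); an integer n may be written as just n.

G_1 [B]  L=[0]  R=[·]  = 1
G_2 [BR]  L=[0]  R=[1]  = 1/2
G_3 [BRB]  L=[0 1/2]  R=[1]  = 3/4
G_4 [BRBB]  L=[0 1/2 3/4]  R=[1]  = 7/8
G_5 [BRBBR]  L=[0 1/2 3/4]  R=[7/8 1]  = 13/16
G_6 [BRBBRR]  L=[0 1/2 3/4]  R=[13/16 7/8 1]  = 25/32
G_7 [BRBBRRB]  L=[0 1/2 3/4 25/32]  R=[13/16 7/8 1]  = 51/64
G_8 [BRBBRRBB]  L=[0 1/2 3/4 25/32 51/64]  R=[13/16 7/8 1]  = 103/128
G_9 [BRBBRRBBB]  L=[0 1/2 3/4 25/32 51/64 103/128]  R=[13/16 7/8 1]  = 207/256
G_10 [BRBBRRBBBB]  L=[0 1/2 3/4 25/32 51/64 103/128 207/256]  R=[13/16 7/8 1]  = 415/512
G_11 [BRBBRRBBBBB]  L=[0 1/2 3/4 25/32 51/64 103/128 207/256 415/512]  R=[13/16 7/8 1]  = 831/1024
G_12 [BRBBRRBBBBBB]  L=[0 1/2 3/4 25/32 51/64 103/128 207/256 415/512 831/1024]  R=[13/16 7/8 1]  = 1663/2048
G_13 [BRBBRRBBBBBBR]  L=[0 1/2 3/4 25/32 51/64 103/128 207/256 415/512 831/1024]  R=[1663/2048 13/16 7/8 1]  = 3325/4096

3325/4096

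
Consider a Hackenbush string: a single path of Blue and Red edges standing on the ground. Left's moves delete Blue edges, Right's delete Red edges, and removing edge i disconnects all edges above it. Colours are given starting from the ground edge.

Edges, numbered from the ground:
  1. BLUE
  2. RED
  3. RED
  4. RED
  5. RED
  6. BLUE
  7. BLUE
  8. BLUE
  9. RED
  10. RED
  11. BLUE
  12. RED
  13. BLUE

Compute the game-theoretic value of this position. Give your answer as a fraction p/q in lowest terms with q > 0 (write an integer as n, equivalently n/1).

459/4096

Prefix values for BLUE RED RED RED RED BLUE BLUE BLUE RED RED BLUE RED BLUE via {L|R} + simplicity:
v(B) = { 0 | — } ⇒ 1
v(BR) = { 0 | 1 } ⇒ 1/2
v(BRR) = { 0 | 1/2, 1 } ⇒ 1/4
v(BRRR) = { 0 | 1/4, 1/2, 1 } ⇒ 1/8
v(BRRRR) = { 0 | 1/8, 1/4, 1/2, 1 } ⇒ 1/16
v(BRRRRB) = { 0, 1/16 | 1/8, 1/4, 1/2, 1 } ⇒ 3/32
v(BRRRRBB) = { 0, 1/16, 3/32 | 1/8, 1/4, 1/2, 1 } ⇒ 7/64
v(BRRRRBBB) = { 0, 1/16, 3/32, 7/64 | 1/8, 1/4, 1/2, 1 } ⇒ 15/128
v(BRRRRBBBR) = { 0, 1/16, 3/32, 7/64 | 15/128, 1/8, 1/4, 1/2, 1 } ⇒ 29/256
v(BRRRRBBBRR) = { 0, 1/16, 3/32, 7/64 | 29/256, 15/128, 1/8, 1/4, 1/2, 1 } ⇒ 57/512
v(BRRRRBBBRRB) = { 0, 1/16, 3/32, 7/64, 57/512 | 29/256, 15/128, 1/8, 1/4, 1/2, 1 } ⇒ 115/1024
v(BRRRRBBBRRBR) = { 0, 1/16, 3/32, 7/64, 57/512 | 115/1024, 29/256, 15/128, 1/8, 1/4, 1/2, 1 } ⇒ 229/2048
v(BRRRRBBBRRBRB) = { 0, 1/16, 3/32, 7/64, 57/512, 229/2048 | 115/1024, 29/256, 15/128, 1/8, 1/4, 1/2, 1 } ⇒ 459/4096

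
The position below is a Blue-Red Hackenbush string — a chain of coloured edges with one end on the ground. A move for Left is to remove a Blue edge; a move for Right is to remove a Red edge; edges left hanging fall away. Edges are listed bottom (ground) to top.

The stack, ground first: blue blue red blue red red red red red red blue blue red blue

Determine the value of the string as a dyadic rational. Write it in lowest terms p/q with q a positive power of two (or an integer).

6171/4096

1 of 14 · b · max L 0 · min R +∞ => 1
2 of 14 · bb · max L 1 · min R +∞ => 2
3 of 14 · bbr · max L 1 · min R 2 => 3/2
4 of 14 · bbrb · max L 3/2 · min R 2 => 7/4
5 of 14 · bbrbr · max L 3/2 · min R 7/4 => 13/8
6 of 14 · bbrbrr · max L 3/2 · min R 13/8 => 25/16
7 of 14 · bbrbrrr · max L 3/2 · min R 25/16 => 49/32
8 of 14 · bbrbrrrr · max L 3/2 · min R 49/32 => 97/64
9 of 14 · bbrbrrrrr · max L 3/2 · min R 97/64 => 193/128
10 of 14 · bbrbrrrrrr · max L 3/2 · min R 193/128 => 385/256
11 of 14 · bbrbrrrrrrb · max L 385/256 · min R 193/128 => 771/512
12 of 14 · bbrbrrrrrrbb · max L 771/512 · min R 193/128 => 1543/1024
13 of 14 · bbrbrrrrrrbbr · max L 771/512 · min R 1543/1024 => 3085/2048
14 of 14 · bbrbrrrrrrbbrb · max L 3085/2048 · min R 1543/1024 => 6171/4096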